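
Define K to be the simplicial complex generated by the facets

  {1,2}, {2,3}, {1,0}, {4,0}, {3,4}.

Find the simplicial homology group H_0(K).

Fix the vertex order 0 < 1 < 2 < 3 < 4 and write every simplex with vertices in increasing order. Then dim K = 1 and the simplices of K are:

  0-simplices (5): [0], [1], [2], [3], [4]
  1-simplices (5): [0,1], [0,4], [1,2], [2,3], [3,4]

giving chain groups C_0 ≅ Z^5, C_1 ≅ Z^5.

Boundary ∂_1: C_1 → C_0 maps an edge to its endpoints' difference, ∂[p,q] = q − p. For instance
  ∂[2,3] = [3] − [2].
As a 5×5 matrix over Z this has rank 4, with invariant factors (1,1,1,1).

Now H_k = ker ∂_k / im ∂_{k+1}, so:

  H_0: rank C_0 − rank ∂_1 = 5 − 4 = 1, and the invariant factors of ∂_1 are all 1, so H_0 ≅ Z.

(K is a triangulation of the circle S^1.)

H_0 ≅ Z.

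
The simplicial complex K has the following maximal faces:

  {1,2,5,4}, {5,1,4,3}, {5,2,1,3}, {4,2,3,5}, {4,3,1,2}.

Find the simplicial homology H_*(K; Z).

H_0 ≅ Z,  H_1 = 0,  H_2 = 0,  H_3 ≅ Z.

K has 5 vertices, 10 edges, 10 triangles, 5 3-simplices.
rank ∂_0 = 0, rank ∂_1 = 4 ⇒ b_0 = 5 − 0 − 4 = 1; all invariant factors of ∂_1 are 1 so no torsion. So H_0 ≅ Z.
rank ∂_1 = 4, rank ∂_2 = 6 ⇒ b_1 = 10 − 4 − 6 = 0; all invariant factors of ∂_2 are 1 so no torsion. So H_1 ≅ 0.
rank ∂_2 = 6, rank ∂_3 = 4 ⇒ b_2 = 10 − 6 − 4 = 0; all invariant factors of ∂_3 are 1 so no torsion. So H_2 ≅ 0.
rank ∂_3 = 4, rank ∂_4 = 0 ⇒ b_3 = 5 − 4 − 0 = 1. So H_3 ≅ Z.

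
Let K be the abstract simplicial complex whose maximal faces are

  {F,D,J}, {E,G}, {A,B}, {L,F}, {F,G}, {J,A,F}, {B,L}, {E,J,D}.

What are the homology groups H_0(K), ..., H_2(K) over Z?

We work with the vertex ordering A < B < D < E < F < G < J < L. The simplices of K, each written with vertices in increasing order, are:

  0-simplices (8): A, B, D, E, F, G, J, L
  1-simplices (12): AB, AF, AJ, BL, DE, DF, DJ, EG, EJ, FG, FJ, FL
  2-simplices (3): AFJ, DEJ, DFJ

giving chain groups C_0 ≅ Z^8, C_1 ≅ Z^12, C_2 ≅ Z^3.

Boundary ∂_1: C_1 → C_0 is given by ∂[p,q] = [q] − [p].
As a 8×12 matrix over Z this has rank 7, with invariant factors (1,1,1,1,1,1,1).

Boundary ∂_2: C_2 → C_1 sends each 2-simplex [p,q,r] to [q,r] − [p,r] + [p,q]. For instance
  ∂DEJ = EJ − DJ + DE,
  ∂DFJ = FJ − DJ + DF.
As a 12×3 matrix over Z this has rank 3, with invariant factors (1,1,1).

From H_k ≅ ker(∂_k) / im(∂_{k+1}) we obtain:

  H_0: rank C_0 − rank ∂_1 = 8 − 7 = 1, and the invariant factors of ∂_1 are all 1, so H_0 ≅ Z.
  H_1: rank ker ∂_1 − rank ∂_2 = (12 − 7) − 3 = 2, and the invariant factors of ∂_2 are all 1, so H_1 ≅ Z^2.
  H_2: rank ker ∂_2 − rank ∂_3 = (3 − 3) − 0 = 0, and there is no ∂_3, so H_2 ≅ 0.

H_0 = Z,  H_1 = Z^2,  H_2 = 0.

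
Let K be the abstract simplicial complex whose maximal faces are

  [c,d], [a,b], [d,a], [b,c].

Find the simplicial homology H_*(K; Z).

H_0 = Z,  H_1 = Z.

Take the total order a < b < c < d on the vertex set. Then K (dimension 1) consists of the simplices:

  0-simplices (4): a, b, c, d
  1-simplices (4): ab, ad, bc, cd

Hence C_0 ≅ Z^4, C_1 ≅ Z^4.

∂_1: C_1 → C_0 maps an edge to its endpoints' difference, ∂[p,q] = q − p. For instance
  ∂ab = b − a.
The 4×4 boundary matrix has rank 3 and Smith normal form diag(1,1,1).

Computing H_k = (kernel of ∂_k) / (image of ∂_{k+1}):

  H_0: rank C_0 − rank ∂_1 = 4 − 3 = 1, and the invariant factors of ∂_1 are all 1, so H_0 = Z.
  H_1: rank ker ∂_1 − rank ∂_2 = (4 − 3) − 0 = 1, and there is no ∂_2, so H_1 = Z.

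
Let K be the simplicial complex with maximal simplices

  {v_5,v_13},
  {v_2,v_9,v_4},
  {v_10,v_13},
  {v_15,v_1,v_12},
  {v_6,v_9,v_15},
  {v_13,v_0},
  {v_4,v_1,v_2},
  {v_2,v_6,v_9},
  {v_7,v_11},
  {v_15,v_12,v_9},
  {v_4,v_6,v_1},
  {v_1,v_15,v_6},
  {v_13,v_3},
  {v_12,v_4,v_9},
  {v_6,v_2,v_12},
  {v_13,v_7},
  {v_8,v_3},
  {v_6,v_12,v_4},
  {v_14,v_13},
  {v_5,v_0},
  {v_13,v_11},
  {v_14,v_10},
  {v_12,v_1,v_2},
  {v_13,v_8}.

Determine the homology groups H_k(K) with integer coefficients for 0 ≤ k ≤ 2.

H_0 = Z^2,  H_1 = Z^4 ⊕ Z/2,  H_2 = 0.

K has 16 vertices, 30 edges, 12 triangles.
rank ∂_0 = 0, rank ∂_1 = 14 ⇒ b_0 = 16 − 0 − 14 = 2; all invariant factors of ∂_1 are 1 so no torsion. So H_0 ≅ Z^2.
rank ∂_1 = 14, rank ∂_2 = 12 ⇒ b_1 = 30 − 14 − 12 = 4; ∂_2 has invariant factor(s) [2] giving torsion. So H_1 ≅ Z^4 ⊕ Z/2.
rank ∂_2 = 12, rank ∂_3 = 0 ⇒ b_2 = 12 − 12 − 0 = 0. So H_2 ≅ 0.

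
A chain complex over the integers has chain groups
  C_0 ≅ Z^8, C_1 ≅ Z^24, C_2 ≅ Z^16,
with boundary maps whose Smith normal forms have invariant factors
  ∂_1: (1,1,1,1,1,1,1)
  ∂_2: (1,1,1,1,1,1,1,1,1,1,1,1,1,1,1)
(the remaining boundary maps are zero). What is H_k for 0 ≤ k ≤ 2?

H_0: b_0 = 8 − 0 − 7 = 1; torsion from ∂_1 factors > 1: none. So H_0 = Z.
H_1: b_1 = 24 − 7 − 15 = 2; torsion from ∂_2 factors > 1: none. So H_1 = Z^2.
H_2: b_2 = 16 − 15 − 0 = 1; torsion from ∂_3 factors > 1: none. So H_2 = Z.

H_0 = Z,  H_1 = Z^2,  H_2 = Z.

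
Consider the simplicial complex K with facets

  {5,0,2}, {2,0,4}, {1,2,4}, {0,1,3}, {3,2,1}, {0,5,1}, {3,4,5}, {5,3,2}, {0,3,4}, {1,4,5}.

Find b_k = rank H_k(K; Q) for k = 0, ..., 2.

We work with the vertex ordering 0 < 1 < 2 < 3 < 4 < 5. The simplices of K, each written with vertices in increasing order, are:

  0-simplices (6): [0], [1], [2], [3], [4], [5]
  1-simplices (15): [0,1], [0,2], [0,3], [0,4], [0,5], [1,2], [1,3], [1,4], [1,5], [2,3], [2,4], [2,5], [3,4], [3,5], [4,5]
  2-simplices (10): [0,1,3], [0,1,5], [0,2,4], [0,2,5], [0,3,4], [1,2,3], [1,2,4], [1,4,5], [2,3,5], [3,4,5]

giving chain groups C_0 ≅ Z^6, C_1 ≅ Z^15, C_2 ≅ Z^10.

∂_1: C_1 → C_0 sends each edge [p,q] (with p < q) to q − p. For instance
  ∂[0,3] = [3] − [0].
As a 6×15 matrix over Z this has rank 5, with invariant factors (1,1,1,1,1).

The boundary map ∂_2: C_2 → C_1 acts by ∂[p,q,r] = [q,r] − [p,r] + [p,q]. For instance
  ∂[0,1,3] = [1,3] − [0,3] + [0,1],
  ∂[0,3,4] = [3,4] − [0,4] + [0,3].
This gives a 15×10 integer matrix of rank 10; reducing to Smith normal form yields diagonal entries (1,1,1,1,1,1,1,1,1,2).

Reading off H_k = ker ∂_k / im ∂_{k+1}:

  H_0: rank C_0 − rank ∂_1 = 6 − 5 = 1, and the invariant factors of ∂_1 are all 1, so H_0 = Z.
  H_1: rank ker ∂_1 − rank ∂_2 = (15 − 5) − 10 = 0, and ∂_2 has invariant factor 2 > 1, so H_1 = Z/2.
  H_2: rank ker ∂_2 − rank ∂_3 = (10 − 10) − 0 = 0, and there is no ∂_3, so H_2 = 0.

As a check, the Euler characteristic is 6 − 15 + 10 = 1, which agrees with 1 − 0 + 0 = 1.

Hence the Betti numbers are b_0 = 1, b_1 = 0, b_2 = 0.

b_0 = 1, b_1 = 0, b_2 = 0.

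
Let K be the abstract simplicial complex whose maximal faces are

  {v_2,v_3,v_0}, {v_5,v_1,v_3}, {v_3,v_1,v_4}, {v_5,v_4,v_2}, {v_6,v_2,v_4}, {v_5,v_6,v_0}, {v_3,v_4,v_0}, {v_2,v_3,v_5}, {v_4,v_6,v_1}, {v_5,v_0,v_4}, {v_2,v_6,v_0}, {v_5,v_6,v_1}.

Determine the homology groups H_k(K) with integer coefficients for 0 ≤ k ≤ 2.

We work with the vertex ordering v_0 < v_1 < v_2 < v_3 < v_4 < v_5 < v_6. The simplices of K, each written with vertices in increasing order, are:

  0-simplices (7): [v_0], [v_1], [v_2], [v_3], [v_4], [v_5], [v_6]
  1-simplices (18): (18 of them)
  2-simplices (12): (12 of them)

giving chain groups C_0 ≅ Z^7, C_1 ≅ Z^18, C_2 ≅ Z^12.

The boundary map ∂_1: C_1 → C_0 is given by ∂[p,q] = [q] − [p].
This gives a 7×18 integer matrix of rank 6; reducing to Smith normal form yields diagonal entries (1,1,1,1,1,1).

The boundary map ∂_2: C_2 → C_1 maps a triangle to the signed sum of its edges. For instance
  ∂[v_2,v_3,v_5] = [v_3,v_5] − [v_2,v_5] + [v_2,v_3],
  ∂[v_2,v_4,v_6] = [v_4,v_6] − [v_2,v_6] + [v_2,v_4].
The 18×12 boundary matrix has rank 12 and Smith normal form diag(1,1,1,1,1,1,1,1,1,1,1,2).

Now H_k = ker ∂_k / im ∂_{k+1}, so:

  H_0: rank C_0 − rank ∂_1 = 7 − 6 = 1, and the invariant factors of ∂_1 are all 1, so H_0 ≅ Z.
  H_1: rank ker ∂_1 − rank ∂_2 = (18 − 6) − 12 = 0, and ∂_2 has invariant factor 2 > 1, so H_1 ≅ Z/2.
  H_2: rank ker ∂_2 − rank ∂_3 = (12 − 12) − 0 = 0, and there is no ∂_3, so H_2 ≅ 0.

As a check, the Euler characteristic is 7 − 18 + 12 = 1, which agrees with 1 − 0 + 0 = 1.
(K is a triangulation of the real projective plane RP^2.)

H_0 = Z,  H_1 = Z/2,  H_2 = 0.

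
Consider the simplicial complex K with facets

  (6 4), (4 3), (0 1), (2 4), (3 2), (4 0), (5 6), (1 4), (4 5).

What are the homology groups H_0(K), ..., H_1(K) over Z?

H_0 = Z,  H_1 = Z^3.

Take the total order 0 < 1 < 2 < 3 < 4 < 5 < 6 on the vertex set. Then K (dimension 1) consists of the simplices:

  0-simplices (7): [0], [1], [2], [3], [4], [5], [6]
  1-simplices (9): [0,1], [0,4], [1,4], [2,3], [2,4], [3,4], [4,5], [4,6], [5,6]

so the chain groups are C_0 ≅ Z^7, C_1 ≅ Z^9.

The boundary map ∂_1: C_1 → C_0 maps an edge to its endpoints' difference, ∂[p,q] = q − p.
The 7×9 boundary matrix has rank 6 and Smith normal form diag(1,1,1,1,1,1).

From H_k ≅ ker(∂_k) / im(∂_{k+1}) we obtain:

  H_0: rank C_0 − rank ∂_1 = 7 − 6 = 1, and the invariant factors of ∂_1 are all 1, so H_0 = Z.
  H_1: rank ker ∂_1 − rank ∂_2 = (9 − 6) − 0 = 3, and there is no ∂_2, so H_1 = Z^3.

As a check, the Euler characteristic is 7 − 9 = -2, which agrees with 1 − 3 = -2.
(K is a triangulation of a wedge of 3 circles.)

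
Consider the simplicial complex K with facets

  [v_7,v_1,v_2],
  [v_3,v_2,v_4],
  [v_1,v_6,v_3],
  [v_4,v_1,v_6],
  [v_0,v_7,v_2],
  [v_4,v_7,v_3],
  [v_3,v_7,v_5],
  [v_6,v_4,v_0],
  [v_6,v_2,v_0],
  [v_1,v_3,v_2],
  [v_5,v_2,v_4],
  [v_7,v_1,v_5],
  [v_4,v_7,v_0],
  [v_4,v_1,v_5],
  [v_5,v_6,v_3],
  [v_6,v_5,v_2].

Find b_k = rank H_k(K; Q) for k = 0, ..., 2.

Fix the vertex order v_0 < v_1 < v_2 < v_3 < v_4 < v_5 < v_6 < v_7 and write every simplex with vertices in increasing order. Then dim K = 2 and the simplices of K are:

  0-simplices (8): [v_0], [v_1], [v_2], [v_3], [v_4], [v_5], [v_6], [v_7]
  1-simplices (24): (24 of them)
  2-simplices (16): (16 of them)

so the chain groups are C_0 ≅ Z^8, C_1 ≅ Z^24, C_2 ≅ Z^16.

The boundary map ∂_1: C_1 → C_0 is given by ∂[p,q] = [q] − [p]. For instance
  ∂[v_2,v_6] = [v_6] − [v_2].
As a 8×24 matrix over Z this has rank 7, with invariant factors (1,1,1,1,1,1,1).

∂_2: C_2 → C_1 maps a triangle to the signed sum of its edges. For instance
  ∂[v_3,v_5,v_6] = [v_5,v_6] − [v_3,v_6] + [v_3,v_5],
  ∂[v_1,v_4,v_5] = [v_4,v_5] − [v_1,v_5] + [v_1,v_4].
The 24×16 boundary matrix has rank 15 and Smith normal form diag(1,1,1,1,1,1,1,1,1,1,1,1,1,1,1).

Now H_k = ker ∂_k / im ∂_{k+1}, so:

  H_0: rank C_0 − rank ∂_1 = 8 − 7 = 1, and the invariant factors of ∂_1 are all 1, so H_0 = Z.
  H_1: rank ker ∂_1 − rank ∂_2 = (24 − 7) − 15 = 2, and the invariant factors of ∂_2 are all 1, so H_1 = Z^2.
  H_2: rank ker ∂_2 − rank ∂_3 = (16 − 15) − 0 = 1, and there is no ∂_3, so H_2 = Z.

As a check, the Euler characteristic is 8 − 24 + 16 = 0, which agrees with 1 − 2 + 1 = 0.
(K is a triangulation of the torus T^2.)

Hence the Betti numbers are b_0 = 1, b_1 = 2, b_2 = 1.

b_0 = 1, b_1 = 2, b_2 = 1.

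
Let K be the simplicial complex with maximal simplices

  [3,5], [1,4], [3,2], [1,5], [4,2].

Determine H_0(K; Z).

H_0 ≅ Z.

We work with the vertex ordering 1 < 2 < 3 < 4 < 5. The simplices of K, each written with vertices in increasing order, are:

  0-simplices (5): [1], [2], [3], [4], [5]
  1-simplices (5): [1,4], [1,5], [2,3], [2,4], [3,5]

giving chain groups C_0 ≅ Z^5, C_1 ≅ Z^5.

Boundary ∂_1: C_1 → C_0 sends each edge [p,q] (with p < q) to q − p. For instance
  ∂[1,4] = [4] − [1].
As a 5×5 matrix over Z this has rank 4, with invariant factors (1,1,1,1).

From H_k ≅ ker(∂_k) / im(∂_{k+1}) we obtain:

  H_0: rank C_0 − rank ∂_1 = 5 − 4 = 1, and the invariant factors of ∂_1 are all 1, so H_0 ≅ Z.

(K is a triangulation of the circle S^1.)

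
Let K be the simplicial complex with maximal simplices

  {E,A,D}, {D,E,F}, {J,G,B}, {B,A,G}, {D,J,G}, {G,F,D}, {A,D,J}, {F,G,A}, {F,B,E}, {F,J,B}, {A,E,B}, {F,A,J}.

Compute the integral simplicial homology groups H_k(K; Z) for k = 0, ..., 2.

Fix the vertex order A < B < D < E < F < G < J and write every simplex with vertices in increasing order. Then dim K = 2 and the simplices of K are:

  0-simplices (7): A, B, D, E, F, G, J
  1-simplices (18): AB, AD, AE, AF, AG, AJ, BE, BF, BG, BJ, DE, DF, DG, DJ, EF, FG, FJ, GJ
  2-simplices (12): ABE, ABG, ADE, ADJ, AFG, AFJ, BEF, BFJ, BGJ, DEF, DFG, DGJ

so the chain groups are C_0 ≅ Z^7, C_1 ≅ Z^18, C_2 ≅ Z^12.

∂_1: C_1 → C_0 is given by ∂[p,q] = [q] − [p]. For instance
  ∂AJ = J − A.
As a 7×18 matrix over Z this has rank 6, with invariant factors (1,1,1,1,1,1).

Boundary ∂_2: C_2 → C_1 maps a triangle to the signed sum of its edges. For instance
  ∂DGJ = GJ − DJ + DG,
  ∂AFJ = FJ − AJ + AF.
As a 18×12 matrix over Z this has rank 12, with invariant factors (1,1,1,1,1,1,1,1,1,1,1,2).

Now H_k = ker ∂_k / im ∂_{k+1}, so:

  H_0: rank C_0 − rank ∂_1 = 7 − 6 = 1, and the invariant factors of ∂_1 are all 1, so H_0 ≅ Z.
  H_1: rank ker ∂_1 − rank ∂_2 = (18 − 6) − 12 = 0, and ∂_2 has invariant factor 2 > 1, so H_1 ≅ Z/2.
  H_2: rank ker ∂_2 − rank ∂_3 = (12 − 12) − 0 = 0, and there is no ∂_3, so H_2 ≅ 0.

As a check, the Euler characteristic is 7 − 18 + 12 = 1, which agrees with 1 − 0 + 0 = 1.

H_0 ≅ Z,  H_1 ≅ Z/2,  H_2 = 0.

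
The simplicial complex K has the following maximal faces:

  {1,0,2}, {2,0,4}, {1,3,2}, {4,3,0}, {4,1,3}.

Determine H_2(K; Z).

H_2 = 0.

K has 5 vertices, 10 edges, 5 triangles.
rank ∂_2 = 5, rank ∂_3 = 0 ⇒ b_2 = 5 − 5 − 0 = 0. So H_2 ≅ 0.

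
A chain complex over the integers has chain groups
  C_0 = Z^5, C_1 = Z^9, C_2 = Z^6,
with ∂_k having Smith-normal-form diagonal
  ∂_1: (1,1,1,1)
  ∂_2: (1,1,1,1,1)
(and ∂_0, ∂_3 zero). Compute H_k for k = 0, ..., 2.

H_0 = Z,  H_1 = 0,  H_2 = Z.

H_0: b_0 = 5 − 0 − 4 = 1; torsion from ∂_1 factors > 1: none. So H_0 = Z.
H_1: b_1 = 9 − 4 − 5 = 0; torsion from ∂_2 factors > 1: none. So H_1 = 0.
H_2: b_2 = 6 − 5 − 0 = 1; torsion from ∂_3 factors > 1: none. So H_2 = Z.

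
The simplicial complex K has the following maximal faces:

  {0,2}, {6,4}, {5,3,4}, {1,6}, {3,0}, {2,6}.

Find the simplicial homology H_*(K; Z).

Fix the vertex order 0 < 1 < 2 < 3 < 4 < 5 < 6 and write every simplex with vertices in increasing order. Then dim K = 2 and the simplices of K are:

  0-simplices (7): [0], [1], [2], [3], [4], [5], [6]
  1-simplices (8): [0,2], [0,3], [1,6], [2,6], [3,4], [3,5], [4,5], [4,6]
  2-simplices (1): [3,4,5]

giving chain groups C_0 ≅ Z^7, C_1 ≅ Z^8, C_2 ≅ Z^1.

∂_1: C_1 → C_0 is given by ∂[p,q] = [q] − [p]. For instance
  ∂[4,6] = [6] − [4].
The resulting 7×8 matrix has rank 6, and its Smith normal form has invariant factors (1,1,1,1,1,1).

∂_2: C_2 → C_1 acts by ∂[p,q,r] = [q,r] − [p,r] + [p,q]. For instance
  ∂[3,4,5] = [4,5] − [3,5] + [3,4].
This gives a 8×1 integer matrix of rank 1; reducing to Smith normal form yields diagonal entries (1).

Now H_k = ker ∂_k / im ∂_{k+1}, so:

  H_0: rank C_0 − rank ∂_1 = 7 − 6 = 1, and the invariant factors of ∂_1 are all 1, so H_0 ≅ Z.
  H_1: rank ker ∂_1 − rank ∂_2 = (8 − 6) − 1 = 1, and the invariant factors of ∂_2 are all 1, so H_1 ≅ Z.
  H_2: rank ker ∂_2 − rank ∂_3 = (1 − 1) − 0 = 0, and there is no ∂_3, so H_2 ≅ 0.

As a check, the Euler characteristic is 7 − 8 + 1 = 0, which agrees with 1 − 1 + 0 = 0.

H_0 = Z,  H_1 = Z,  H_2 = 0.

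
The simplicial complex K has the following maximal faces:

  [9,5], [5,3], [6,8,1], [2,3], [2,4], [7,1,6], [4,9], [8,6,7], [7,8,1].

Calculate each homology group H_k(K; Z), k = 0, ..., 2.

H_0 = Z^2,  H_1 = Z,  H_2 = Z.

We work with the vertex ordering 1 < 2 < 3 < 4 < 5 < 6 < 7 < 8 < 9. The simplices of K, each written with vertices in increasing order, are:

  0-simplices (9): [1], [2], [3], [4], [5], [6], [7], [8], [9]
  1-simplices (11): [1,6], [1,7], [1,8], [2,3], [2,4], [3,5], [4,9], [5,9], [6,7], [6,8], [7,8]
  2-simplices (4): [1,6,7], [1,6,8], [1,7,8], [6,7,8]

Hence C_0 ≅ Z^9, C_1 ≅ Z^11, C_2 ≅ Z^4.

Boundary ∂_1: C_1 → C_0 sends each edge [p,q] (with p < q) to q − p. For instance
  ∂[2,4] = [4] − [2].
The 9×11 boundary matrix has rank 7 and Smith normal form diag(1,1,1,1,1,1,1).

The boundary map ∂_2: C_2 → C_1 maps a triangle to the signed sum of its edges. For instance
  ∂[1,6,7] = [6,7] − [1,7] + [1,6],
  ∂[1,7,8] = [7,8] − [1,8] + [1,7].
The 11×4 boundary matrix has rank 3 and Smith normal form diag(1,1,1).

Reading off H_k = ker ∂_k / im ∂_{k+1}:

  H_0: rank C_0 − rank ∂_1 = 9 − 7 = 2, and the invariant factors of ∂_1 are all 1, so H_0 = Z^2.
  H_1: rank ker ∂_1 − rank ∂_2 = (11 − 7) − 3 = 1, and the invariant factors of ∂_2 are all 1, so H_1 = Z.
  H_2: rank ker ∂_2 − rank ∂_3 = (4 − 3) − 0 = 1, and there is no ∂_3, so H_2 = Z.

(K is a triangulation of the disjoint union of the circle S^1 and the 2-sphere S^2.)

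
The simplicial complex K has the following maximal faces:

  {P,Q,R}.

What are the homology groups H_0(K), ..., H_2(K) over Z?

H_0 ≅ Z,  H_1 = 0,  H_2 = 0.

We work with the vertex ordering P < Q < R. The simplices of K, each written with vertices in increasing order, are:

  0-simplices (3): P, Q, R
  1-simplices (3): PQ, PR, QR
  2-simplices (1): PQR

giving chain groups C_0 ≅ Z^3, C_1 ≅ Z^3, C_2 ≅ Z^1.

Boundary ∂_1: C_1 → C_0 is given by ∂[p,q] = [q] − [p].
The 3×3 boundary matrix has rank 2 and Smith normal form diag(1,1).

Boundary ∂_2: C_2 → C_1 acts by ∂[p,q,r] = [q,r] − [p,r] + [p,q]. For instance
  ∂PQR = QR − PR + PQ.
The 3×1 boundary matrix has rank 1 and Smith normal form diag(1).

Computing H_k = (kernel of ∂_k) / (image of ∂_{k+1}):

  H_0: rank C_0 − rank ∂_1 = 3 − 2 = 1, and the invariant factors of ∂_1 are all 1, so H_0 = Z.
  H_1: rank ker ∂_1 − rank ∂_2 = (3 − 2) − 1 = 0, and the invariant factors of ∂_2 are all 1, so H_1 = 0.
  H_2: rank ker ∂_2 − rank ∂_3 = (1 − 1) − 0 = 0, and there is no ∂_3, so H_2 = 0.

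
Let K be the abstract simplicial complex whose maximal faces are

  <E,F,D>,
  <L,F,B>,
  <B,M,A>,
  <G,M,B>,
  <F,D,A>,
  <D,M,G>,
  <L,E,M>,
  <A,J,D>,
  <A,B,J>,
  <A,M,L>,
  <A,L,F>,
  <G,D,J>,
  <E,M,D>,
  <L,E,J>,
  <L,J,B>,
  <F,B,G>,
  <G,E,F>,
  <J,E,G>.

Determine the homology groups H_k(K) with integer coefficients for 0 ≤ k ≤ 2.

Order the vertices as A < B < D < E < F < G < J < L < M. Listing each simplex with vertices in this order, K has dimension 2 with simplices:

  0-simplices (9): A, B, D, E, F, G, J, L, M
  1-simplices (27): AB, AD, AF, AJ, AL, AM, BF, BG, BJ, BL, BM, DE, DF, DG, DJ, DM, EF, EG, EJ, EL, EM, FG, FL, GJ, GM, JL, LM
  2-simplices (18): ABJ, ABM, ADF, ADJ, AFL, ALM, BFG, BFL, BGM, BJL, DEF, DEM, DGJ, DGM, EFG, EGJ, EJL, ELM

Hence C_0 ≅ Z^9, C_1 ≅ Z^27, C_2 ≅ Z^18.

The boundary map ∂_1: C_1 → C_0 is given by ∂[p,q] = [q] − [p]. For instance
  ∂AD = D − A.
This gives a 9×27 integer matrix of rank 8; reducing to Smith normal form yields diagonal entries (1,1,1,1,1,1,1,1).

∂_2: C_2 → C_1 sends each 2-simplex [p,q,r] to [q,r] − [p,r] + [p,q]. For instance
  ∂EJL = JL − EL + EJ,
  ∂DGM = GM − DM + DG.
The resulting 27×18 matrix has rank 18, and its Smith normal form has invariant factors (1,1,1,1,1,1,1,1,1,1,1,1,1,1,1,1,1,2).

Reading off H_k = ker ∂_k / im ∂_{k+1}:

  H_0: rank C_0 − rank ∂_1 = 9 − 8 = 1, and the invariant factors of ∂_1 are all 1, so H_0 ≅ Z.
  H_1: rank ker ∂_1 − rank ∂_2 = (27 − 8) − 18 = 1, and ∂_2 has invariant factor 2 > 1, so H_1 ≅ Z × Z/2.
  H_2: rank ker ∂_2 − rank ∂_3 = (18 − 18) − 0 = 0, and there is no ∂_3, so H_2 ≅ 0.

As a check, the Euler characteristic is 9 − 27 + 18 = 0, which agrees with 1 − 1 + 0 = 0.

H_0 = Z,  H_1 = Z × Z/2,  H_2 = 0.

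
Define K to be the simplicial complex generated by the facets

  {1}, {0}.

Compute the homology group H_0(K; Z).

H_0 ≅ Z^2.

K has 2 vertices.
rank ∂_0 = 0, rank ∂_1 = 0 ⇒ b_0 = 2 − 0 − 0 = 2. So H_0 = Z^2.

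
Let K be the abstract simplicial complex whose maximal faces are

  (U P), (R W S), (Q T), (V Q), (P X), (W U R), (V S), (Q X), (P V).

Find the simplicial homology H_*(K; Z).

We work with the vertex ordering P < Q < R < S < T < U < V < W < X. The simplices of K, each written with vertices in increasing order, are:

  0-simplices (9): P, Q, R, S, T, U, V, W, X
  1-simplices (12): PU, PV, PX, QT, QV, QX, RS, RU, RW, SV, SW, UW
  2-simplices (2): RSW, RUW

so the chain groups are C_0 ≅ Z^9, C_1 ≅ Z^12, C_2 ≅ Z^2.

Boundary ∂_1: C_1 → C_0 is given by ∂[p,q] = [q] − [p].
As a 9×12 matrix over Z this has rank 8, with invariant factors (1,1,1,1,1,1,1,1).

The boundary map ∂_2: C_2 → C_1 maps a triangle to the signed sum of its edges. For instance
  ∂RUW = UW − RW + RU,
  ∂RSW = SW − RW + RS.
As a 12×2 matrix over Z this has rank 2, with invariant factors (1,1).

Computing H_k = (kernel of ∂_k) / (image of ∂_{k+1}):

  H_0: rank C_0 − rank ∂_1 = 9 − 8 = 1, and the invariant factors of ∂_1 are all 1, so H_0 = Z.
  H_1: rank ker ∂_1 − rank ∂_2 = (12 − 8) − 2 = 2, and the invariant factors of ∂_2 are all 1, so H_1 = Z^2.
  H_2: rank ker ∂_2 − rank ∂_3 = (2 − 2) − 0 = 0, and there is no ∂_3, so H_2 = 0.

As a check, the Euler characteristic is 9 − 12 + 2 = -1, which agrees with 1 − 2 + 0 = -1.

H_0 = Z,  H_1 = Z^2,  H_2 = 0.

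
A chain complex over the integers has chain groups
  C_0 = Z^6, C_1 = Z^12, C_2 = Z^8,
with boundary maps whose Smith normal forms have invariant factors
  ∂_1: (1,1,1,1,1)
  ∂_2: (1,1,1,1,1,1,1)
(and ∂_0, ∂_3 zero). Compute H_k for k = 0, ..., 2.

H_0: b_0 = 6 − 0 − 5 = 1; torsion from ∂_1 factors > 1: none. So H_0 = Z.
H_1: b_1 = 12 − 5 − 7 = 0; torsion from ∂_2 factors > 1: none. So H_1 = 0.
H_2: b_2 = 8 − 7 − 0 = 1; torsion from ∂_3 factors > 1: none. So H_2 = Z.

H_0 = Z,  H_1 = 0,  H_2 = Z.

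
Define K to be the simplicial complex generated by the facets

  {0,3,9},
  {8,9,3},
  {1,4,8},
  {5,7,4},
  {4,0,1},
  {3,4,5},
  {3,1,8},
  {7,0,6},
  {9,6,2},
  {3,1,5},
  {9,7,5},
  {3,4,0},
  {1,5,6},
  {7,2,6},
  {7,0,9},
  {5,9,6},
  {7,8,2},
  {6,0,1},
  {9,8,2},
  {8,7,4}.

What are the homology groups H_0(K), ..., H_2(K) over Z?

Order the vertices as 0 < 1 < 2 < 3 < 4 < 5 < 6 < 7 < 8 < 9. Listing each simplex with vertices in this order, K has dimension 2 with simplices:

  0-simplices (10): [0], [1], [2], [3], [4], [5], [6], [7], [8], [9]
  1-simplices (30): (30 of them)
  2-simplices (20): (20 of them)

Hence C_0 ≅ Z^10, C_1 ≅ Z^30, C_2 ≅ Z^20.

Boundary ∂_1: C_1 → C_0 sends each edge [p,q] (with p < q) to q − p.
This gives a 10×30 integer matrix of rank 9; reducing to Smith normal form yields diagonal entries (1,1,1,1,1,1,1,1,1).

The boundary map ∂_2: C_2 → C_1 maps a triangle to the signed sum of its edges. For instance
  ∂[4,5,7] = [5,7] − [4,7] + [4,5],
  ∂[0,1,6] = [1,6] − [0,6] + [0,1].
The resulting 30×20 matrix has rank 20, and its Smith normal form has invariant factors (1,1,1,1,1,1,1,1,1,1,1,1,1,1,1,1,1,1,1,2).

Reading off H_k = ker ∂_k / im ∂_{k+1}:

  H_0: rank C_0 − rank ∂_1 = 10 − 9 = 1, and the invariant factors of ∂_1 are all 1, so H_0 ≅ Z.
  H_1: rank ker ∂_1 − rank ∂_2 = (30 − 9) − 20 = 1, and ∂_2 has invariant factor 2 > 1, so H_1 ≅ Z ⊕ Z/2.
  H_2: rank ker ∂_2 − rank ∂_3 = (20 − 20) − 0 = 0, and there is no ∂_3, so H_2 ≅ 0.

As a check, the Euler characteristic is 10 − 30 + 20 = 0, which agrees with 1 − 1 + 0 = 0.
(K is a triangulation of the Klein bottle.)

H_0 ≅ Z,  H_1 ≅ Z ⊕ Z/2,  H_2 = 0.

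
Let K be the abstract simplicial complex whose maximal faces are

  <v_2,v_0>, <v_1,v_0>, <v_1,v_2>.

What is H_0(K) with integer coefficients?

Order the vertices as v_0 < v_1 < v_2. Listing each simplex with vertices in this order, K has dimension 1 with simplices:

  0-simplices (3): [v_0], [v_1], [v_2]
  1-simplices (3): [v_0,v_1], [v_0,v_2], [v_1,v_2]

so the chain groups are C_0 ≅ Z^3, C_1 ≅ Z^3.

Boundary ∂_1: C_1 → C_0 maps an edge to its endpoints' difference, ∂[p,q] = q − p.
The resulting 3×3 matrix has rank 2, and its Smith normal form has invariant factors (1,1).

Computing H_k = (kernel of ∂_k) / (image of ∂_{k+1}):

  H_0: rank C_0 − rank ∂_1 = 3 − 2 = 1, and the invariant factors of ∂_1 are all 1, so H_0 = Z.

(K is a triangulation of the circle S^1.)

H_0 = Z.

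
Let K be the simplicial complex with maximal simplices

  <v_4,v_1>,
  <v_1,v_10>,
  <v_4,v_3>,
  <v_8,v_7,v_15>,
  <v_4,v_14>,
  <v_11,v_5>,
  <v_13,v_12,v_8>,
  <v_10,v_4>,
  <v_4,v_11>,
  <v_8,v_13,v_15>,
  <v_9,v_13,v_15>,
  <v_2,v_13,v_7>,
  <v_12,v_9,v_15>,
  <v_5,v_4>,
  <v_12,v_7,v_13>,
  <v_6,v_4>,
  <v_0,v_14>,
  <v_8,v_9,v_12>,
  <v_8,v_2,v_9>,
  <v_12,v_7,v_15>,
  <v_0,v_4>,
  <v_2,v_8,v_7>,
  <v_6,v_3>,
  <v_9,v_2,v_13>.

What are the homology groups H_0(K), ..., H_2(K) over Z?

Order the vertices as v_0 < v_1 < v_2 < v_3 < v_4 < v_5 < v_6 < v_7 < v_8 < v_9 < v_10 < v_11 < v_12 < v_13 < v_14 < v_15. Listing each simplex with vertices in this order, K has dimension 2 with simplices:

  0-simplices (16): [v_0], [v_1], [v_2], [v_3], [v_4], [v_5], [v_6], [v_7], [v_8], [v_9], [v_10], [v_11], [v_12], [v_13], [v_14], [v_15]
  1-simplices (30): (30 of them)
  2-simplices (12): (12 of them)

so the chain groups are C_0 ≅ Z^16, C_1 ≅ Z^30, C_2 ≅ Z^12.

The boundary map ∂_1: C_1 → C_0 maps an edge to its endpoints' difference, ∂[p,q] = q − p. For instance
  ∂[v_8,v_9] = [v_9] − [v_8].
This gives a 16×30 integer matrix of rank 14; reducing to Smith normal form yields diagonal entries (1,1,1,1,1,1,1,1,1,1,1,1,1,1).

Boundary ∂_2: C_2 → C_1 sends each 2-simplex [p,q,r] to [q,r] − [p,r] + [p,q]. For instance
  ∂[v_9,v_12,v_15] = [v_12,v_15] − [v_9,v_15] + [v_9,v_12],
  ∂[v_7,v_12,v_15] = [v_12,v_15] − [v_7,v_15] + [v_7,v_12].
The 30×12 boundary matrix has rank 12 and Smith normal form diag(1,1,1,1,1,1,1,1,1,1,1,2).

Now H_k = ker ∂_k / im ∂_{k+1}, so:

  H_0: rank C_0 − rank ∂_1 = 16 − 14 = 2, and the invariant factors of ∂_1 are all 1, so H_0 = Z^2.
  H_1: rank ker ∂_1 − rank ∂_2 = (30 − 14) − 12 = 4, and ∂_2 has invariant factor 2 > 1, so H_1 = Z^4 ⊕ Z_2.
  H_2: rank ker ∂_2 − rank ∂_3 = (12 − 12) − 0 = 0, and there is no ∂_3, so H_2 = 0.

H_0 = Z^2,  H_1 = Z^4 ⊕ Z_2,  H_2 = 0.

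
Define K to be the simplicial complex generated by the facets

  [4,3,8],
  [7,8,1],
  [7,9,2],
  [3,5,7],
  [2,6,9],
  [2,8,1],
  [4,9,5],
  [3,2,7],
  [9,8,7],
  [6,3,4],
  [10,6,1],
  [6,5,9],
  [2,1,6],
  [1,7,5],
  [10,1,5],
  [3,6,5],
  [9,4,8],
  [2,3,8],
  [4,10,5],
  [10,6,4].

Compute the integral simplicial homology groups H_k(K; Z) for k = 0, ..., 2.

Fix the vertex order 1 < 2 < 3 < 4 < 5 < 6 < 7 < 8 < 9 < 10 and write every simplex with vertices in increasing order. Then dim K = 2 and the simplices of K are:

  0-simplices (10): [1], [2], [3], [4], [5], [6], [7], [8], [9], [10]
  1-simplices (30): (30 of them)
  2-simplices (20): (20 of them)

Hence C_0 ≅ Z^10, C_1 ≅ Z^30, C_2 ≅ Z^20.

Boundary ∂_1: C_1 → C_0 maps an edge to its endpoints' difference, ∂[p,q] = q − p. For instance
  ∂[5,9] = [9] − [5].
This gives a 10×30 integer matrix of rank 9; reducing to Smith normal form yields diagonal entries (1,1,1,1,1,1,1,1,1).

∂_2: C_2 → C_1 acts by ∂[p,q,r] = [q,r] − [p,r] + [p,q]. For instance
  ∂[1,7,8] = [7,8] − [1,8] + [1,7],
  ∂[1,2,8] = [2,8] − [1,8] + [1,2].
As a 30×20 matrix over Z this has rank 20, with invariant factors (1,1,1,1,1,1,1,1,1,1,1,1,1,1,1,1,1,1,1,2).

From H_k ≅ ker(∂_k) / im(∂_{k+1}) we obtain:

  H_0: rank C_0 − rank ∂_1 = 10 − 9 = 1, and the invariant factors of ∂_1 are all 1, so H_0 ≅ Z.
  H_1: rank ker ∂_1 − rank ∂_2 = (30 − 9) − 20 = 1, and ∂_2 has invariant factor 2 > 1, so H_1 ≅ Z ⊕ Z/2.
  H_2: rank ker ∂_2 − rank ∂_3 = (20 − 20) − 0 = 0, and there is no ∂_3, so H_2 ≅ 0.

H_0 = Z,  H_1 = Z ⊕ Z/2,  H_2 = 0.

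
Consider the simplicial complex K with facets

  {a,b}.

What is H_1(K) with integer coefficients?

H_1 = 0.

We work with the vertex ordering a < b. The simplices of K, each written with vertices in increasing order, are:

  0-simplices (2): a, b
  1-simplices (1): ab

giving chain groups C_0 ≅ Z^2, C_1 ≅ Z^1.

The boundary map ∂_1: C_1 → C_0 is given by ∂[p,q] = [q] − [p].
This gives a 2×1 integer matrix of rank 1; reducing to Smith normal form yields diagonal entries (1).

Reading off H_k = ker ∂_k / im ∂_{k+1}:

  H_1: rank ker ∂_1 − rank ∂_2 = (1 − 1) − 0 = 0, and there is no ∂_2, so H_1 ≅ 0.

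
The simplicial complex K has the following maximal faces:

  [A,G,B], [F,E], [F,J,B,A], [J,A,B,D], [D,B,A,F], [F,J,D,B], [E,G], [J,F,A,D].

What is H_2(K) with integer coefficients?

H_2 ≅ 0.

K has 7 vertices, 14 edges, 11 triangles, 5 3-simplices.
rank ∂_2 = 7, rank ∂_3 = 4 ⇒ b_2 = 11 − 7 − 4 = 0; all invariant factors of ∂_3 are 1 so no torsion. So H_2 = 0.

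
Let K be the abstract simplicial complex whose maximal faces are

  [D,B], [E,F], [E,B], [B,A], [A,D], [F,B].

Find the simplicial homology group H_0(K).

H_0 = Z.

Order the vertices as A < B < D < E < F. Listing each simplex with vertices in this order, K has dimension 1 with simplices:

  0-simplices (5): A, B, D, E, F
  1-simplices (6): AB, AD, BD, BE, BF, EF

giving chain groups C_0 ≅ Z^5, C_1 ≅ Z^6.

∂_1: C_1 → C_0 is given by ∂[p,q] = [q] − [p].
This gives a 5×6 integer matrix of rank 4; reducing to Smith normal form yields diagonal entries (1,1,1,1).

Computing H_k = (kernel of ∂_k) / (image of ∂_{k+1}):

  H_0: rank C_0 − rank ∂_1 = 5 − 4 = 1, and the invariant factors of ∂_1 are all 1, so H_0 ≅ Z.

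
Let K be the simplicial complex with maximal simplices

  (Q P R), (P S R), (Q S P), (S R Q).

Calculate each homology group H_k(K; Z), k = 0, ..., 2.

Fix the vertex order P < Q < R < S and write every simplex with vertices in increasing order. Then dim K = 2 and the simplices of K are:

  0-simplices (4): P, Q, R, S
  1-simplices (6): PQ, PR, PS, QR, QS, RS
  2-simplices (4): PQR, PQS, PRS, QRS

so the chain groups are C_0 ≅ Z^4, C_1 ≅ Z^6, C_2 ≅ Z^4.

Boundary ∂_1: C_1 → C_0 sends each edge [p,q] (with p < q) to q − p.
As a 4×6 matrix over Z this has rank 3, with invariant factors (1,1,1).

∂_2: C_2 → C_1 acts by ∂[p,q,r] = [q,r] − [p,r] + [p,q]. For instance
  ∂PQR = QR − PR + PQ,
  ∂PQS = QS − PS + PQ.
The resulting 6×4 matrix has rank 3, and its Smith normal form has invariant factors (1,1,1).

From H_k ≅ ker(∂_k) / im(∂_{k+1}) we obtain:

  H_0: rank C_0 − rank ∂_1 = 4 − 3 = 1, and the invariant factors of ∂_1 are all 1, so H_0 ≅ Z.
  H_1: rank ker ∂_1 − rank ∂_2 = (6 − 3) − 3 = 0, and the invariant factors of ∂_2 are all 1, so H_1 ≅ 0.
  H_2: rank ker ∂_2 − rank ∂_3 = (4 − 3) − 0 = 1, and there is no ∂_3, so H_2 ≅ Z.

H_0 = Z,  H_1 = 0,  H_2 = Z.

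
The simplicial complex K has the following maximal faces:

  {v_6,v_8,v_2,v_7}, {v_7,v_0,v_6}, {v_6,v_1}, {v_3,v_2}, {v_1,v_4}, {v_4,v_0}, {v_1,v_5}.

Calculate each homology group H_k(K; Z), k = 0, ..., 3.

H_0 ≅ Z,  H_1 ≅ Z,  H_2 = 0,  H_3 = 0.

Fix the vertex order v_0 < v_1 < v_2 < v_3 < v_4 < v_5 < v_6 < v_7 < v_8 and write every simplex with vertices in increasing order. Then dim K = 3 and the simplices of K are:

  0-simplices (9): [v_0], [v_1], [v_2], [v_3], [v_4], [v_5], [v_6], [v_7], [v_8]
  1-simplices (13): [v_0,v_4], [v_0,v_6], [v_0,v_7], [v_1,v_4], [v_1,v_5], [v_1,v_6], [v_2,v_3], [v_2,v_6], [v_2,v_7], [v_2,v_8], [v_6,v_7], [v_6,v_8], [v_7,v_8]
  2-simplices (5): [v_0,v_6,v_7], [v_2,v_6,v_7], [v_2,v_6,v_8], [v_2,v_7,v_8], [v_6,v_7,v_8]
  3-simplices (1): [v_2,v_6,v_7,v_8]

so the chain groups are C_0 ≅ Z^9, C_1 ≅ Z^13, C_2 ≅ Z^5, C_3 ≅ Z^1.

∂_1: C_1 → C_0 maps an edge to its endpoints' difference, ∂[p,q] = q − p. For instance
  ∂[v_0,v_6] = [v_6] − [v_0].
The 9×13 boundary matrix has rank 8 and Smith normal form diag(1,1,1,1,1,1,1,1).

The boundary map ∂_2: C_2 → C_1 sends each 2-simplex [p,q,r] to [q,r] − [p,r] + [p,q]. For instance
  ∂[v_2,v_6,v_7] = [v_6,v_7] − [v_2,v_7] + [v_2,v_6],
  ∂[v_6,v_7,v_8] = [v_7,v_8] − [v_6,v_8] + [v_6,v_7].
This gives a 13×5 integer matrix of rank 4; reducing to Smith normal form yields diagonal entries (1,1,1,1).

Boundary ∂_3: C_3 → C_2 sends each 3-simplex σ to the alternating sum Σ_i (−1)^i (σ with its i-th vertex removed). For instance
  ∂[v_2,v_6,v_7,v_8] = [v_6,v_7,v_8] − [v_2,v_7,v_8] + [v_2,v_6,v_8] − [v_2,v_6,v_7].
As a 5×1 matrix over Z this has rank 1, with invariant factors (1).

Reading off H_k = ker ∂_k / im ∂_{k+1}:

  H_0: rank C_0 − rank ∂_1 = 9 − 8 = 1, and the invariant factors of ∂_1 are all 1, so H_0 = Z.
  H_1: rank ker ∂_1 − rank ∂_2 = (13 − 8) − 4 = 1, and the invariant factors of ∂_2 are all 1, so H_1 = Z.
  H_2: rank ker ∂_2 − rank ∂_3 = (5 − 4) − 1 = 0, and the invariant factors of ∂_3 are all 1, so H_2 = 0.
  H_3: rank ker ∂_3 − rank ∂_4 = (1 − 1) − 0 = 0, and there is no ∂_4, so H_3 = 0.

As a check, the Euler characteristic is 9 − 13 + 5 − 1 = 0, which agrees with 1 − 1 + 0 − 0 = 0.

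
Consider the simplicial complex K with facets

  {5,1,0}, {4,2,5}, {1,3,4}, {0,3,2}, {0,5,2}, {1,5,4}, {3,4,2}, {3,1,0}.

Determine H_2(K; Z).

Order the vertices as 0 < 1 < 2 < 3 < 4 < 5. Listing each simplex with vertices in this order, K has dimension 2 with simplices:

  0-simplices (6): [0], [1], [2], [3], [4], [5]
  1-simplices (12): [0,1], [0,2], [0,3], [0,5], [1,3], [1,4], [1,5], [2,3], [2,4], [2,5], [3,4], [4,5]
  2-simplices (8): [0,1,3], [0,1,5], [0,2,3], [0,2,5], [1,3,4], [1,4,5], [2,3,4], [2,4,5]

so the chain groups are C_0 ≅ Z^6, C_1 ≅ Z^12, C_2 ≅ Z^8.

The boundary map ∂_1: C_1 → C_0 is given by ∂[p,q] = [q] − [p].
The 6×12 boundary matrix has rank 5 and Smith normal form diag(1,1,1,1,1).

∂_2: C_2 → C_1 sends each 2-simplex [p,q,r] to [q,r] − [p,r] + [p,q]. For instance
  ∂[2,4,5] = [4,5] − [2,5] + [2,4],
  ∂[1,3,4] = [3,4] − [1,4] + [1,3].
As a 12×8 matrix over Z this has rank 7, with invariant factors (1,1,1,1,1,1,1).

Computing H_k = (kernel of ∂_k) / (image of ∂_{k+1}):

  H_2: rank ker ∂_2 − rank ∂_3 = (8 − 7) − 0 = 1, and there is no ∂_3, so H_2 ≅ Z.

(K is a triangulation of the 2-sphere S^2.)

H_2 = Z.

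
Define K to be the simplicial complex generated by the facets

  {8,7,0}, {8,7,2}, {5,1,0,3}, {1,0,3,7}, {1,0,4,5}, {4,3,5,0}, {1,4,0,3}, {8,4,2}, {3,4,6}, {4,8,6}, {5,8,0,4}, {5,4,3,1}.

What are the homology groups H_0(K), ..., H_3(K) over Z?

Order the vertices as 0 < 1 < 2 < 3 < 4 < 5 < 6 < 7 < 8. Listing each simplex with vertices in this order, K has dimension 3 with simplices:

  0-simplices (9): [0], [1], [2], [3], [4], [5], [6], [7], [8]
  1-simplices (23): [0,1], [0,3], [0,4], [0,5], [0,7], [0,8], [1,3], [1,4], [1,5], [1,7], [2,4], [2,7], [2,8], [3,4], [3,5], [3,6], [3,7], [4,5], [4,6], [4,8], [5,8], [6,8], [7,8]
  2-simplices (21): (21 of them)
  3-simplices (7): [0,1,3,4], [0,1,3,5], [0,1,3,7], [0,1,4,5], [0,3,4,5], [0,4,5,8], [1,3,4,5]

giving chain groups C_0 ≅ Z^9, C_1 ≅ Z^23, C_2 ≅ Z^21, C_3 ≅ Z^7.

Boundary ∂_1: C_1 → C_0 sends each edge [p,q] (with p < q) to q − p.
This gives a 9×23 integer matrix of rank 8; reducing to Smith normal form yields diagonal entries (1,1,1,1,1,1,1,1).

Boundary ∂_2: C_2 → C_1 maps a triangle to the signed sum of its edges. For instance
  ∂[1,4,5] = [4,5] − [1,5] + [1,4],
  ∂[0,3,4] = [3,4] − [0,4] + [0,3].
The resulting 23×21 matrix has rank 15, and its Smith normal form has invariant factors (1,1,1,1,1,1,1,1,1,1,1,1,1,1,1).

∂_3: C_3 → C_2 sends each 3-simplex σ to the alternating sum Σ_i (−1)^i (σ with its i-th vertex removed). For instance
  ∂[0,1,3,7] = [1,3,7] − [0,3,7] + [0,1,7] − [0,1,3],
  ∂[0,4,5,8] = [4,5,8] − [0,5,8] + [0,4,8] − [0,4,5].
As a 21×7 matrix over Z this has rank 6, with invariant factors (1,1,1,1,1,1).

Reading off H_k = ker ∂_k / im ∂_{k+1}:

  H_0: rank C_0 − rank ∂_1 = 9 − 8 = 1, and the invariant factors of ∂_1 are all 1, so H_0 ≅ Z.
  H_1: rank ker ∂_1 − rank ∂_2 = (23 − 8) − 15 = 0, and the invariant factors of ∂_2 are all 1, so H_1 ≅ 0.
  H_2: rank ker ∂_2 − rank ∂_3 = (21 − 15) − 6 = 0, and the invariant factors of ∂_3 are all 1, so H_2 ≅ 0.
  H_3: rank ker ∂_3 − rank ∂_4 = (7 − 6) − 0 = 1, and there is no ∂_4, so H_3 ≅ Z.

H_0 = Z,  H_1 = 0,  H_2 = 0,  H_3 = Z.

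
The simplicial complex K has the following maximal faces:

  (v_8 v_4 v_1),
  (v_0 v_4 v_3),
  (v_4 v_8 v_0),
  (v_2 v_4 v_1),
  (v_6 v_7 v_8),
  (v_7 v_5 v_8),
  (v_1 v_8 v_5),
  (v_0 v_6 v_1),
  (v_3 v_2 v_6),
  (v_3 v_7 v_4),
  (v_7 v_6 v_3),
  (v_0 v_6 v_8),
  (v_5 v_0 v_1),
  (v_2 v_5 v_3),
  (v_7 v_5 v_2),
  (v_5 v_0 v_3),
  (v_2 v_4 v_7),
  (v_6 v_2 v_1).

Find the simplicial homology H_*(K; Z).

H_0 = Z,  H_1 = Z × Z/2,  H_2 = 0.

We work with the vertex ordering v_0 < v_1 < v_2 < v_3 < v_4 < v_5 < v_6 < v_7 < v_8. The simplices of K, each written with vertices in increasing order, are:

  0-simplices (9): [v_0], [v_1], [v_2], [v_3], [v_4], [v_5], [v_6], [v_7], [v_8]
  1-simplices (27): (27 of them)
  2-simplices (18): (18 of them)

Hence C_0 ≅ Z^9, C_1 ≅ Z^27, C_2 ≅ Z^18.

∂_1: C_1 → C_0 sends each edge [p,q] (with p < q) to q − p.
As a 9×27 matrix over Z this has rank 8, with invariant factors (1,1,1,1,1,1,1,1).

Boundary ∂_2: C_2 → C_1 sends each 2-simplex [p,q,r] to [q,r] − [p,r] + [p,q]. For instance
  ∂[v_1,v_2,v_6] = [v_2,v_6] − [v_1,v_6] + [v_1,v_2],
  ∂[v_1,v_4,v_8] = [v_4,v_8] − [v_1,v_8] + [v_1,v_4].
The 27×18 boundary matrix has rank 18 and Smith normal form diag(1,1,1,1,1,1,1,1,1,1,1,1,1,1,1,1,1,2).

Now H_k = ker ∂_k / im ∂_{k+1}, so:

  H_0: rank C_0 − rank ∂_1 = 9 − 8 = 1, and the invariant factors of ∂_1 are all 1, so H_0 = Z.
  H_1: rank ker ∂_1 − rank ∂_2 = (27 − 8) − 18 = 1, and ∂_2 has invariant factor 2 > 1, so H_1 = Z × Z/2.
  H_2: rank ker ∂_2 − rank ∂_3 = (18 − 18) − 0 = 0, and there is no ∂_3, so H_2 = 0.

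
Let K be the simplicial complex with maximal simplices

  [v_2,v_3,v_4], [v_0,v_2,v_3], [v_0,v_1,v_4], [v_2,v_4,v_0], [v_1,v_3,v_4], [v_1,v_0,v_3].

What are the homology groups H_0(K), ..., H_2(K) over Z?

We work with the vertex ordering v_0 < v_1 < v_2 < v_3 < v_4. The simplices of K, each written with vertices in increasing order, are:

  0-simplices (5): [v_0], [v_1], [v_2], [v_3], [v_4]
  1-simplices (9): [v_0,v_1], [v_0,v_2], [v_0,v_3], [v_0,v_4], [v_1,v_3], [v_1,v_4], [v_2,v_3], [v_2,v_4], [v_3,v_4]
  2-simplices (6): [v_0,v_1,v_3], [v_0,v_1,v_4], [v_0,v_2,v_3], [v_0,v_2,v_4], [v_1,v_3,v_4], [v_2,v_3,v_4]

so the chain groups are C_0 ≅ Z^5, C_1 ≅ Z^9, C_2 ≅ Z^6.

Boundary ∂_1: C_1 → C_0 maps an edge to its endpoints' difference, ∂[p,q] = q − p. For instance
  ∂[v_0,v_4] = [v_4] − [v_0].
The 5×9 boundary matrix has rank 4 and Smith normal form diag(1,1,1,1).

The boundary map ∂_2: C_2 → C_1 sends each 2-simplex [p,q,r] to [q,r] − [p,r] + [p,q]. For instance
  ∂[v_2,v_3,v_4] = [v_3,v_4] − [v_2,v_4] + [v_2,v_3],
  ∂[v_0,v_2,v_4] = [v_2,v_4] − [v_0,v_4] + [v_0,v_2].
This gives a 9×6 integer matrix of rank 5; reducing to Smith normal form yields diagonal entries (1,1,1,1,1).

Reading off H_k = ker ∂_k / im ∂_{k+1}:

  H_0: rank C_0 − rank ∂_1 = 5 − 4 = 1, and the invariant factors of ∂_1 are all 1, so H_0 ≅ Z.
  H_1: rank ker ∂_1 − rank ∂_2 = (9 − 4) − 5 = 0, and the invariant factors of ∂_2 are all 1, so H_1 ≅ 0.
  H_2: rank ker ∂_2 − rank ∂_3 = (6 − 5) − 0 = 1, and there is no ∂_3, so H_2 ≅ Z.

(K is a triangulation of the 2-sphere S^2.)

H_0 ≅ Z,  H_1 = 0,  H_2 ≅ Z.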